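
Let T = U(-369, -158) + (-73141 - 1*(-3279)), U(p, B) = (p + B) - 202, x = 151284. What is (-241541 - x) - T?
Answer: -322234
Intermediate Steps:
U(p, B) = -202 + B + p (U(p, B) = (B + p) - 202 = -202 + B + p)
T = -70591 (T = (-202 - 158 - 369) + (-73141 - 1*(-3279)) = -729 + (-73141 + 3279) = -729 - 69862 = -70591)
(-241541 - x) - T = (-241541 - 1*151284) - 1*(-70591) = (-241541 - 151284) + 70591 = -392825 + 70591 = -322234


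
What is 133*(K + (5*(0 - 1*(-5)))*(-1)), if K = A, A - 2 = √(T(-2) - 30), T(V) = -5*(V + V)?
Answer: -3059 + 133*I*√10 ≈ -3059.0 + 420.58*I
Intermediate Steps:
T(V) = -10*V
A = 2 + I*√10 (A = 2 + √(-10*(-2) - 30) = 2 + √(20 - 30) = 2 + √(-10) = 2 + I*√10 ≈ 2.0 + 3.1623*I)
K = 2 + I*√10 ≈ 2.0 + 3.1623*I
133*(K + (5*(0 - 1*(-5)))*(-1)) = 133*((2 + I*√10) + (5*(0 - 1*(-5)))*(-1)) = 133*((2 + I*√10) + (5*(0 + 5))*(-1)) = 133*((2 + I*√10) + (5*5)*(-1)) = 133*((2 + I*√10) + 25*(-1)) = 133*((2 + I*√10) - 25) = 133*(-23 + I*√10) = -3059 + 133*I*√10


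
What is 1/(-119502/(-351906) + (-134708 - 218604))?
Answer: -58651/20722082195 ≈ -2.8304e-6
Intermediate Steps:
1/(-119502/(-351906) + (-134708 - 218604)) = 1/(-119502*(-1/351906) - 353312) = 1/(19917/58651 - 353312) = 1/(-20722082195/58651) = -58651/20722082195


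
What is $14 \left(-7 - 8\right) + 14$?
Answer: $-196$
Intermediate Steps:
$14 \left(-7 - 8\right) + 14 = 14 \left(-15\right) + 14 = -210 + 14 = -196$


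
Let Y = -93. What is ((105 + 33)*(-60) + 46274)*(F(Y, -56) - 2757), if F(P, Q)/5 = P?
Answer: -122416668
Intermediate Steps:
F(P, Q) = 5*P
((105 + 33)*(-60) + 46274)*(F(Y, -56) - 2757) = ((105 + 33)*(-60) + 46274)*(5*(-93) - 2757) = (138*(-60) + 46274)*(-465 - 2757) = (-8280 + 46274)*(-3222) = 37994*(-3222) = -122416668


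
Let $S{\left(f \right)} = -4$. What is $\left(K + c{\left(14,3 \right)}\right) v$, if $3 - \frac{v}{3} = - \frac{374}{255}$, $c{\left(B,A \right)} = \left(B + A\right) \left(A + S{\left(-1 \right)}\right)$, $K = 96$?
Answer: $\frac{5293}{5} \approx 1058.6$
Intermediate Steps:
$c{\left(B,A \right)} = \left(-4 + A\right) \left(A + B\right)$ ($c{\left(B,A \right)} = \left(B + A\right) \left(A - 4\right) = \left(A + B\right) \left(-4 + A\right) = \left(-4 + A\right) \left(A + B\right)$)
$v = \frac{67}{5}$ ($v = 9 - 3 \left(- \frac{374}{255}\right) = 9 - 3 \left(\left(-374\right) \frac{1}{255}\right) = 9 - - \frac{22}{5} = 9 + \frac{22}{5} = \frac{67}{5} \approx 13.4$)
$\left(K + c{\left(14,3 \right)}\right) v = \left(96 + \left(3^{2} - 12 - 56 + 3 \cdot 14\right)\right) \frac{67}{5} = \left(96 + \left(9 - 12 - 56 + 42\right)\right) \frac{67}{5} = \left(96 - 17\right) \frac{67}{5} = 79 \cdot \frac{67}{5} = \frac{5293}{5}$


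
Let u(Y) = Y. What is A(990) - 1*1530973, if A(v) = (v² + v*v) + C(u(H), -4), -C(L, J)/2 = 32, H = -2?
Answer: 429163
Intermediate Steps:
C(L, J) = -64 (C(L, J) = -2*32 = -64)
A(v) = -64 + 2*v² (A(v) = (v² + v*v) - 64 = (v² + v²) - 64 = 2*v² - 64 = -64 + 2*v²)
A(990) - 1*1530973 = (-64 + 2*990²) - 1*1530973 = (-64 + 2*980100) - 1530973 = (-64 + 1960200) - 1530973 = 1960136 - 1530973 = 429163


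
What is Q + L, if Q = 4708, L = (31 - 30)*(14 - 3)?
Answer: 4719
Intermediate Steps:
L = 11 (L = 1*11 = 11)
Q + L = 4708 + 11 = 4719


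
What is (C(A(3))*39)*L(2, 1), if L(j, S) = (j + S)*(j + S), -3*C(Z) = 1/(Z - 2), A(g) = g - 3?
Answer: 117/2 ≈ 58.500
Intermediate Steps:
A(g) = -3 + g
C(Z) = -1/(3*(-2 + Z)) (C(Z) = -1/(3*(Z - 2)) = -1/(3*(-2 + Z)))
L(j, S) = (S + j)² (L(j, S) = (S + j)*(S + j) = (S + j)²)
(C(A(3))*39)*L(2, 1) = (-1/(-6 + 3*(-3 + 3))*39)*(1 + 2)² = (-1/(-6 + 3*0)*39)*3² = (-1/(-6 + 0)*39)*9 = (-1/(-6)*39)*9 = (-1*(-⅙)*39)*9 = ((⅙)*39)*9 = (13/2)*9 = 117/2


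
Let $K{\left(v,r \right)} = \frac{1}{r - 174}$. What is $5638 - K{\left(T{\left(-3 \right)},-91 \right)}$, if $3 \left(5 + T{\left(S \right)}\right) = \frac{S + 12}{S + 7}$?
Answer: $\frac{1494071}{265} \approx 5638.0$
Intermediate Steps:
$T{\left(S \right)} = -5 + \frac{12 + S}{3 \left(7 + S\right)}$ ($T{\left(S \right)} = -5 + \frac{\left(S + 12\right) \frac{1}{S + 7}}{3} = -5 + \frac{\left(12 + S\right) \frac{1}{7 + S}}{3} = -5 + \frac{\frac{1}{7 + S} \left(12 + S\right)}{3} = -5 + \frac{12 + S}{3 \left(7 + S\right)}$)
$K{\left(v,r \right)} = \frac{1}{-174 + r}$
$5638 - K{\left(T{\left(-3 \right)},-91 \right)} = 5638 - \frac{1}{-174 - 91} = 5638 - \frac{1}{-265} = 5638 - - \frac{1}{265} = 5638 + \frac{1}{265} = \frac{1494071}{265}$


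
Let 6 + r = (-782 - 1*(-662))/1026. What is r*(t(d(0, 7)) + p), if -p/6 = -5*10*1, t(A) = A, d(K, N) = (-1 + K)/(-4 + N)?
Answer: -940354/513 ≈ -1833.0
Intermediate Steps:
d(K, N) = (-1 + K)/(-4 + N)
r = -1046/171 (r = -6 + (-782 - 1*(-662))/1026 = -6 + (-782 + 662)*(1/1026) = -6 - 120*1/1026 = -6 - 20/171 = -1046/171 ≈ -6.1170)
p = 300 (p = -6*(-5*10) = -(-300) = -6*(-50) = 300)
r*(t(d(0, 7)) + p) = -1046*((-1 + 0)/(-4 + 7) + 300)/171 = -1046*(-1/3 + 300)/171 = -1046*((⅓)*(-1) + 300)/171 = -1046*(-⅓ + 300)/171 = -1046/171*899/3 = -940354/513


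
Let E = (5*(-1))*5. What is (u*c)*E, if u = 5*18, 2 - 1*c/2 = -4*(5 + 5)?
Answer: -189000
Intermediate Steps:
c = 84 (c = 4 - (-8)*(5 + 5) = 4 - (-8)*10 = 4 - 2*(-40) = 4 + 80 = 84)
u = 90
E = -25 (E = -5*5 = -25)
(u*c)*E = (90*84)*(-25) = 7560*(-25) = -189000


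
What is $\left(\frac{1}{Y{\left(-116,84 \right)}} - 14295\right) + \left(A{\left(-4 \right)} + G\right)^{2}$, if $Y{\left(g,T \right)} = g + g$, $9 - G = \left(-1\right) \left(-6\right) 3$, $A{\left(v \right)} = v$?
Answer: $- \frac{3277233}{232} \approx -14126.0$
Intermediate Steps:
$G = -9$ ($G = 9 - \left(-1\right) \left(-6\right) 3 = 9 - 6 \cdot 3 = 9 - 18 = -9$)
$Y{\left(g,T \right)} = 2 g$
$\left(\frac{1}{Y{\left(-116,84 \right)}} - 14295\right) + \left(A{\left(-4 \right)} + G\right)^{2} = \left(\frac{1}{2 \left(-116\right)} - 14295\right) + \left(-4 - 9\right)^{2} = \left(\frac{1}{-232} - 14295\right) + \left(-13\right)^{2} = \left(- \frac{1}{232} - 14295\right) + 169 = - \frac{3316441}{232} + 169 = - \frac{3277233}{232}$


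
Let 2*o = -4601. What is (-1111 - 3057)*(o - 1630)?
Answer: 16382324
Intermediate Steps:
o = -4601/2 (o = (1/2)*(-4601) = -4601/2 ≈ -2300.5)
(-1111 - 3057)*(o - 1630) = (-1111 - 3057)*(-4601/2 - 1630) = -4168*(-7861/2) = 16382324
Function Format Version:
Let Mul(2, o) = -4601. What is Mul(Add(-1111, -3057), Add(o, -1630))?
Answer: 16382324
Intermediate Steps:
o = Rational(-4601, 2) (o = Mul(Rational(1, 2), -4601) = Rational(-4601, 2) ≈ -2300.5)
Mul(Add(-1111, -3057), Add(o, -1630)) = Mul(Add(-1111, -3057), Add(Rational(-4601, 2), -1630)) = Mul(-4168, Rational(-7861, 2)) = 16382324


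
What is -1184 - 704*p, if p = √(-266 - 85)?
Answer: -1184 - 2112*I*√39 ≈ -1184.0 - 13189.0*I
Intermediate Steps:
p = 3*I*√39 (p = √(-351) = 3*I*√39 ≈ 18.735*I)
-1184 - 704*p = -1184 - 2112*I*√39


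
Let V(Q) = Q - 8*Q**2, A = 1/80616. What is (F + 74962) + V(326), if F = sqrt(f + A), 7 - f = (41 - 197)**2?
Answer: -774920 + I*sqrt(39528174486102)/40308 ≈ -7.7492e+5 + 155.98*I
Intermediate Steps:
A = 1/80616 ≈ 1.2404e-5
f = -24329 (f = 7 - (41 - 197)**2 = 7 - 1*(-156)**2 = 7 - 1*24336 = 7 - 24336 = -24329)
F = I*sqrt(39528174486102)/40308 (F = sqrt(-24329 + 1/80616) = sqrt(-1961306663/80616) = I*sqrt(39528174486102)/40308 ≈ 155.98*I)
(F + 74962) + V(326) = (I*sqrt(39528174486102)/40308 + 74962) + 326*(1 - 8*326) = (74962 + I*sqrt(39528174486102)/40308) + 326*(1 - 2608) = (74962 + I*sqrt(39528174486102)/40308) + 326*(-2607) = (74962 + I*sqrt(39528174486102)/40308) - 849882 = -774920 + I*sqrt(39528174486102)/40308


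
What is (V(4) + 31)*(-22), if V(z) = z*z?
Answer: -1034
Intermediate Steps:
V(z) = z²
(V(4) + 31)*(-22) = (4² + 31)*(-22) = (16 + 31)*(-22) = 47*(-22) = -1034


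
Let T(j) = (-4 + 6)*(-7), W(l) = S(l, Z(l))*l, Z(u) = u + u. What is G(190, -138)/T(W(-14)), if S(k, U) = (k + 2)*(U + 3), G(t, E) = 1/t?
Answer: -1/2660 ≈ -0.00037594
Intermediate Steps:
Z(u) = 2*u
S(k, U) = (2 + k)*(3 + U)
W(l) = l*(6 + 2*l**2 + 7*l) (W(l) = (6 + 2*(2*l) + 3*l + (2*l)*l)*l = (6 + 4*l + 3*l + 2*l**2)*l = (6 + 2*l**2 + 7*l)*l = l*(6 + 2*l**2 + 7*l))
T(j) = -14 (T(j) = 2*(-7) = -14)
G(190, -138)/T(W(-14)) = 1/(190*(-14)) = (1/190)*(-1/14) = -1/2660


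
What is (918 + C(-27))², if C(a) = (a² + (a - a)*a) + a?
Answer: 2624400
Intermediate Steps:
C(a) = a + a² (C(a) = (a² + 0*a) + a = (a² + 0) + a = a² + a = a + a²)
(918 + C(-27))² = (918 - 27*(1 - 27))² = (918 - 27*(-26))² = (918 + 702)² = 1620² = 2624400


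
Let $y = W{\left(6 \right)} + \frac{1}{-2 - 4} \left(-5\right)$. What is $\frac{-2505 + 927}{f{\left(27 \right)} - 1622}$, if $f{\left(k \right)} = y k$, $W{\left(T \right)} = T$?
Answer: $\frac{3156}{2875} \approx 1.0977$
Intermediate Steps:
$y = \frac{41}{6}$ ($y = 6 + \frac{1}{-2 - 4} \left(-5\right) = 6 + \frac{1}{-6} \left(-5\right) = 6 - - \frac{5}{6} = 6 + \frac{5}{6} = \frac{41}{6} \approx 6.8333$)
$f{\left(k \right)} = \frac{41 k}{6}$
$\frac{-2505 + 927}{f{\left(27 \right)} - 1622} = \frac{-2505 + 927}{\frac{41}{6} \cdot 27 - 1622} = - \frac{1578}{\frac{369}{2} - 1622} = - \frac{1578}{- \frac{2875}{2}} = \left(-1578\right) \left(- \frac{2}{2875}\right) = \frac{3156}{2875}$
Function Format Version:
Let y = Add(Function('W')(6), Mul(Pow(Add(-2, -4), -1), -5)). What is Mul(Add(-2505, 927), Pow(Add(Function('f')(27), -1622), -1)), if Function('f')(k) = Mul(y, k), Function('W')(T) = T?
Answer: Rational(3156, 2875) ≈ 1.0977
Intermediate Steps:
y = Rational(41, 6) (y = Add(6, Mul(Pow(Add(-2, -4), -1), -5)) = Add(6, Mul(Pow(-6, -1), -5)) = Add(6, Mul(Rational(-1, 6), -5)) = Add(6, Rational(5, 6)) = Rational(41, 6) ≈ 6.8333)
Function('f')(k) = Mul(Rational(41, 6), k)
Mul(Add(-2505, 927), Pow(Add(Function('f')(27), -1622), -1)) = Mul(Add(-2505, 927), Pow(Add(Mul(Rational(41, 6), 27), -1622), -1)) = Mul(-1578, Pow(Add(Rational(369, 2), -1622), -1)) = Mul(-1578, Pow(Rational(-2875, 2), -1)) = Mul(-1578, Rational(-2, 2875)) = Rational(3156, 2875)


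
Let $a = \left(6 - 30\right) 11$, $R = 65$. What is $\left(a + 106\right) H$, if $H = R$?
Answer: $-10270$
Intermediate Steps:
$H = 65$
$a = -264$ ($a = \left(6 - 30\right) 11 = \left(-24\right) 11 = -264$)
$\left(a + 106\right) H = \left(-264 + 106\right) 65 = \left(-158\right) 65 = -10270$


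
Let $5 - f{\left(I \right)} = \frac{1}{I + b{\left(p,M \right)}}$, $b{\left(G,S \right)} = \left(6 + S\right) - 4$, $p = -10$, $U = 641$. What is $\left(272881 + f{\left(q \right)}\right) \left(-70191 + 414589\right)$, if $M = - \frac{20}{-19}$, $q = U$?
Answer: $\frac{1150050295045274}{12237} \approx 9.3981 \cdot 10^{10}$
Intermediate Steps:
$q = 641$
$M = \frac{20}{19}$ ($M = \left(-20\right) \left(- \frac{1}{19}\right) = \frac{20}{19} \approx 1.0526$)
$b{\left(G,S \right)} = 2 + S$ ($b{\left(G,S \right)} = \left(6 + S\right) - 4 = 2 + S$)
$f{\left(I \right)} = 5 - \frac{1}{\frac{58}{19} + I}$ ($f{\left(I \right)} = 5 - \frac{1}{I + \left(2 + \frac{20}{19}\right)} = 5 - \frac{1}{I + \frac{58}{19}} = 5 - \frac{1}{\frac{58}{19} + I}$)
$\left(272881 + f{\left(q \right)}\right) \left(-70191 + 414589\right) = \left(272881 + \frac{271 + 95 \cdot 641}{58 + 19 \cdot 641}\right) \left(-70191 + 414589\right) = \left(272881 + \frac{271 + 60895}{58 + 12179}\right) 344398 = \left(272881 + \frac{1}{12237} \cdot 61166\right) 344398 = \left(272881 + \frac{61166}{12237}\right) 344398 = \frac{3339305963}{12237} \cdot 344398 = \frac{1150050295045274}{12237}$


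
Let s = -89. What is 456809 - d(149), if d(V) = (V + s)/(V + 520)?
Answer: 101868387/223 ≈ 4.5681e+5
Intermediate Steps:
d(V) = (-89 + V)/(520 + V) (d(V) = (V - 89)/(V + 520) = (-89 + V)/(520 + V))
456809 - d(149) = 456809 - (-89 + 149)/(520 + 149) = 456809 - 60/669 = 456809 - 1*20/223 = 456809 - 20/223 = 101868387/223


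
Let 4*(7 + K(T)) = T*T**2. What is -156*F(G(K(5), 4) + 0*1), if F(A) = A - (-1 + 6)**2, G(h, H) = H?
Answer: 3276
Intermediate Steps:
K(T) = -7 + T**3/4 (K(T) = -7 + (T*T**2)/4 = -7 + T**3/4)
F(A) = -25 + A (F(A) = A - 1*5**2 = A - 1*25 = A - 25 = -25 + A)
-156*F(G(K(5), 4) + 0*1) = -156*(-25 + (4 + 0*1)) = -156*(-25 + (4 + 0)) = -156*(-25 + 4) = -156*(-21) = 3276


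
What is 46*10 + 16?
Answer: 476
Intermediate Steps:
46*10 + 16 = 460 + 16 = 476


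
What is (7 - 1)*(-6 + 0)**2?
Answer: 216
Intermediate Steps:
(7 - 1)*(-6 + 0)**2 = 6*(-6)**2 = 6*36 = 216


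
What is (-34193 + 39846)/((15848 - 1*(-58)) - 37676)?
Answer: -5653/21770 ≈ -0.25967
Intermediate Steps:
(-34193 + 39846)/((15848 - 1*(-58)) - 37676) = 5653/((15848 + 58) - 37676) = 5653/(15906 - 37676) = 5653/(-21770) = 5653*(-1/21770) = -5653/21770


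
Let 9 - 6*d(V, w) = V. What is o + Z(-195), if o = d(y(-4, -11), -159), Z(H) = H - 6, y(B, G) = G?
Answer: -593/3 ≈ -197.67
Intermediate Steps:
d(V, w) = 3/2 - V/6
Z(H) = -6 + H
o = 10/3 (o = 3/2 - ⅙*(-11) = 3/2 + 11/6 = 10/3 ≈ 3.3333)
o + Z(-195) = 10/3 + (-6 - 195) = 10/3 - 201 = -593/3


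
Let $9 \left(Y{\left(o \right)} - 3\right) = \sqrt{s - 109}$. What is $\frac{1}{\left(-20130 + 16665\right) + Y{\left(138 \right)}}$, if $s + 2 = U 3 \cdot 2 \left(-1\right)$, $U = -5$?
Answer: $- \frac{3462}{11985445} - \frac{i}{11985445} \approx -0.00028885 - 8.3435 \cdot 10^{-8} i$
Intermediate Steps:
$s = 28$ ($s = -2 + - 5 \cdot 3 \cdot 2 \left(-1\right) = -2 + \left(-5\right) 6 \left(-1\right) = -2 - -30 = -2 + 30 = 28$)
$Y{\left(o \right)} = 3 + i$ ($Y{\left(o \right)} = 3 + \frac{\sqrt{28 - 109}}{9} = 3 + \frac{\sqrt{-81}}{9} = 3 + \frac{9 i}{9} = 3 + i$)
$\frac{1}{\left(-20130 + 16665\right) + Y{\left(138 \right)}} = \frac{1}{\left(-20130 + 16665\right) + \left(3 + i\right)} = \frac{1}{-3465 + \left(3 + i\right)} = \frac{1}{-3462 + i} = \frac{-3462 - i}{11985445}$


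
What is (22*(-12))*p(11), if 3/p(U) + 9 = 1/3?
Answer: 1188/13 ≈ 91.385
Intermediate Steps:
p(U) = -9/26 (p(U) = 3/(-9 + 1/3) = 3/(-26/3) = 3*(-3/26) = -9/26)
(22*(-12))*p(11) = (22*(-12))*(-9/26) = -264*(-9/26) = 1188/13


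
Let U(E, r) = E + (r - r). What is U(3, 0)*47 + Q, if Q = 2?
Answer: 143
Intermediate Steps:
U(E, r) = E (U(E, r) = E + 0 = E)
U(3, 0)*47 + Q = 3*47 + 2 = 141 + 2 = 143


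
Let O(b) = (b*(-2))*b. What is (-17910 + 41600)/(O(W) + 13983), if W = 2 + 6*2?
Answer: 23690/13591 ≈ 1.7431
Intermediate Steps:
W = 14 (W = 2 + 12 = 14)
O(b) = -2*b² (O(b) = (-2*b)*b = -2*b²)
(-17910 + 41600)/(O(W) + 13983) = (-17910 + 41600)/(-2*14² + 13983) = 23690/(-2*196 + 13983) = 23690/(-392 + 13983) = 23690/13591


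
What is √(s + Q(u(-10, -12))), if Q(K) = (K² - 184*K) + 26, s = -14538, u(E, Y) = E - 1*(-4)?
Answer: 2*I*√3343 ≈ 115.64*I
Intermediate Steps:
u(E, Y) = 4 + E (u(E, Y) = E + 4 = 4 + E)
Q(K) = 26 + K² - 184*K
√(s + Q(u(-10, -12))) = √(-14538 + (26 + (4 - 10)² - 184*(4 - 10))) = √(-14538 + (26 + (-6)² - 184*(-6))) = √(-14538 + (26 + 36 + 1104)) = √(-14538 + 1166) = √(-13372) = 2*I*√3343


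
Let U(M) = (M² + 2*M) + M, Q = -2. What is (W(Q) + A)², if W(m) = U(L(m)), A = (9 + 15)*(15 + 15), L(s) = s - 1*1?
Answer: 518400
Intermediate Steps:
L(s) = -1 + s (L(s) = s - 1 = -1 + s)
A = 720 (A = 24*30 = 720)
U(M) = M² + 3*M
W(m) = (-1 + m)*(2 + m) (W(m) = (-1 + m)*(3 + (-1 + m)) = (-1 + m)*(2 + m))
(W(Q) + A)² = ((-1 - 2)*(2 - 2) + 720)² = (-3*0 + 720)² = (0 + 720)² = 720² = 518400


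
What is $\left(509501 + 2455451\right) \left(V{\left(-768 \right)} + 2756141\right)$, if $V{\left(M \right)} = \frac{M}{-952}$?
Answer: $\frac{972447551293000}{119} \approx 8.1718 \cdot 10^{12}$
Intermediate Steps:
$V{\left(M \right)} = - \frac{M}{952}$ ($V{\left(M \right)} = M \left(- \frac{1}{952}\right) = - \frac{M}{952}$)
$\left(509501 + 2455451\right) \left(V{\left(-768 \right)} + 2756141\right) = \left(509501 + 2455451\right) \left(\left(- \frac{1}{952}\right) \left(-768\right) + 2756141\right) = 2964952 \left(\frac{96}{119} + 2756141\right) = 2964952 \cdot \frac{327980875}{119} = \frac{972447551293000}{119}$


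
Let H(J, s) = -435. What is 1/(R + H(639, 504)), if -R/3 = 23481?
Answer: -1/70878 ≈ -1.4109e-5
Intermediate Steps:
R = -70443 (R = -3*23481 = -70443)
1/(R + H(639, 504)) = 1/(-70443 - 435) = 1/(-70878) = -1/70878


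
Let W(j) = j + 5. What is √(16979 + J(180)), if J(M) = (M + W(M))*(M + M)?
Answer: √148379 ≈ 385.20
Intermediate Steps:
W(j) = 5 + j
J(M) = 2*M*(5 + 2*M) (J(M) = (M + (5 + M))*(M + M) = (5 + 2*M)*(2*M) = 2*M*(5 + 2*M))
√(16979 + J(180)) = √(16979 + 2*180*(5 + 2*180)) = √(16979 + 2*180*(5 + 360)) = √(16979 + 2*180*365) = √(16979 + 131400) = √148379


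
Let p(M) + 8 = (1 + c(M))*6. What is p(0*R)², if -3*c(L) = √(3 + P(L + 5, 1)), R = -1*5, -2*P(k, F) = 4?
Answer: 16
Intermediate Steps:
P(k, F) = -2 (P(k, F) = -½*4 = -2)
R = -5
c(L) = -⅓ (c(L) = -√(3 - 2)/3 = -√1/3 = -⅓*1 = -⅓)
p(M) = -4 (p(M) = -8 + (1 - ⅓)*6 = -8 + (⅔)*6 = -8 + 4 = -4)
p(0*R)² = (-4)² = 16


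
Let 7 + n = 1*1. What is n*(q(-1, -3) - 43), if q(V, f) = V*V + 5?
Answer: 222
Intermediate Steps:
q(V, f) = 5 + V² (q(V, f) = V² + 5 = 5 + V²)
n = -6 (n = -7 + 1*1 = -7 + 1 = -6)
n*(q(-1, -3) - 43) = -6*((5 + (-1)²) - 43) = -6*((5 + 1) - 43) = -6*(6 - 43) = -6*(-37) = 222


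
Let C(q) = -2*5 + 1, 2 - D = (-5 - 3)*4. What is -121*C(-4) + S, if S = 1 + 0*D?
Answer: 1090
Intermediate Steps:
D = 34 (D = 2 - (-5 - 3)*4 = 2 - (-8)*4 = 2 - 1*(-32) = 2 + 32 = 34)
C(q) = -9 (C(q) = -10 + 1 = -9)
S = 1 (S = 1 + 0*34 = 1 + 0 = 1)
-121*C(-4) + S = -121*(-9) + 1 = 1089 + 1 = 1090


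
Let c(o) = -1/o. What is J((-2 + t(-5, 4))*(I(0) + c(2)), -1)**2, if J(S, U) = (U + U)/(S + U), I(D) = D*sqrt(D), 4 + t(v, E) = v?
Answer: 16/81 ≈ 0.19753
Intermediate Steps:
t(v, E) = -4 + v
I(D) = D**(3/2)
J(S, U) = 2*U/(S + U) (J(S, U) = (2*U)/(S + U) = 2*U/(S + U))
J((-2 + t(-5, 4))*(I(0) + c(2)), -1)**2 = (2*(-1)/((-2 + (-4 - 5))*(0**(3/2) - 1/2) - 1))**2 = (2*(-1)/((-2 - 9)*(0 - 1*1/2) - 1))**2 = (2*(-1)/(-11*(0 - 1/2) - 1))**2 = (2*(-1)/(-11*(-1/2) - 1))**2 = (2*(-1)/(11/2 - 1))**2 = (2*(-1)/(9/2))**2 = (2*(-1)*(2/9))**2 = (-4/9)**2 = 16/81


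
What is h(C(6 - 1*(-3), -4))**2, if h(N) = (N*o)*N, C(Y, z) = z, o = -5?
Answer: 6400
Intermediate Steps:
h(N) = -5*N**2 (h(N) = (N*(-5))*N = (-5*N)*N = -5*N**2)
h(C(6 - 1*(-3), -4))**2 = (-5*(-4)**2)**2 = (-5*16)**2 = (-80)**2 = 6400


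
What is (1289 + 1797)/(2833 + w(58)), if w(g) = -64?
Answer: 3086/2769 ≈ 1.1145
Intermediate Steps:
(1289 + 1797)/(2833 + w(58)) = (1289 + 1797)/(2833 - 64) = 3086/2769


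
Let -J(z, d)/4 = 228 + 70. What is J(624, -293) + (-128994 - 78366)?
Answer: -208552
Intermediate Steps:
J(z, d) = -1192 (J(z, d) = -4*(228 + 70) = -4*298 = -1192)
J(624, -293) + (-128994 - 78366) = -1192 + (-128994 - 78366) = -1192 - 207360 = -208552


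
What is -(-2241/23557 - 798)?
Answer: 18800727/23557 ≈ 798.09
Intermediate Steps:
-(-2241/23557 - 798) = -1*(-18800727/23557) = 18800727/23557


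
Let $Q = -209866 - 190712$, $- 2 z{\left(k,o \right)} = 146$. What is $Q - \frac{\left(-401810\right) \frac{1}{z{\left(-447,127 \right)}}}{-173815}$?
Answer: $- \frac{1016546309660}{2537699} \approx -4.0058 \cdot 10^{5}$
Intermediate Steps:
$z{\left(k,o \right)} = -73$ ($z{\left(k,o \right)} = \left(- \frac{1}{2}\right) 146 = -73$)
$Q = -400578$
$Q - \frac{\left(-401810\right) \frac{1}{z{\left(-447,127 \right)}}}{-173815} = -400578 - \frac{\left(-401810\right) \frac{1}{-73}}{-173815} = -400578 - \left(-401810\right) \left(- \frac{1}{73}\right) \left(- \frac{1}{173815}\right) = -400578 - \frac{401810}{73} \left(- \frac{1}{173815}\right) = -400578 - - \frac{80362}{2537699} = -400578 + \frac{80362}{2537699} = - \frac{1016546309660}{2537699}$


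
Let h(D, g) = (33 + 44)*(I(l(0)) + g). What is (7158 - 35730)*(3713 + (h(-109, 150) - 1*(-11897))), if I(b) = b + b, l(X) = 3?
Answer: -789215784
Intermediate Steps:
I(b) = 2*b
h(D, g) = 462 + 77*g (h(D, g) = (33 + 44)*(2*3 + g) = 77*(6 + g) = 462 + 77*g)
(7158 - 35730)*(3713 + (h(-109, 150) - 1*(-11897))) = (7158 - 35730)*(3713 + ((462 + 77*150) - 1*(-11897))) = -28572*(3713 + ((462 + 11550) + 11897)) = -28572*(3713 + (12012 + 11897)) = -28572*(3713 + 23909) = -28572*27622 = -789215784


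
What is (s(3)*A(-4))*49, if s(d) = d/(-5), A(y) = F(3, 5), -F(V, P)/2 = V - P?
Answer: -588/5 ≈ -117.60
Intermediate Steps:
F(V, P) = -2*V + 2*P (F(V, P) = -2*(V - P) = -2*V + 2*P)
A(y) = 4 (A(y) = -2*3 + 2*5 = -6 + 10 = 4)
s(d) = -d/5 (s(d) = d*(-⅕) = -d/5)
(s(3)*A(-4))*49 = (-⅕*3*4)*49 = -⅗*4*49 = -12/5*49 = -588/5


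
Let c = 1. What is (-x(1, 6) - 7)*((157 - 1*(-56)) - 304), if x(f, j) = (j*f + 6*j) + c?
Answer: 4550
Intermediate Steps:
x(f, j) = 1 + 6*j + f*j (x(f, j) = (j*f + 6*j) + 1 = (f*j + 6*j) + 1 = (6*j + f*j) + 1 = 1 + 6*j + f*j)
(-x(1, 6) - 7)*((157 - 1*(-56)) - 304) = (-(1 + 6*6 + 1*6) - 7)*((157 - 1*(-56)) - 304) = (-(1 + 36 + 6) - 7)*((157 + 56) - 304) = (-1*43 - 7)*(213 - 304) = (-43 - 7)*(-91) = -50*(-91) = 4550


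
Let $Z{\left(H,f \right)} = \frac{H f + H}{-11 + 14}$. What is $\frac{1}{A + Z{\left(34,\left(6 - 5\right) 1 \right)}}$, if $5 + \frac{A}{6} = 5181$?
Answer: $\frac{3}{93236} \approx 3.2176 \cdot 10^{-5}$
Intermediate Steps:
$A = 31056$ ($A = -30 + 6 \cdot 5181 = -30 + 31086 = 31056$)
$Z{\left(H,f \right)} = \frac{H}{3} + \frac{H f}{3}$ ($Z{\left(H,f \right)} = \frac{H + H f}{3} = \left(H + H f\right) \frac{1}{3} = \frac{H}{3} + \frac{H f}{3}$)
$\frac{1}{A + Z{\left(34,\left(6 - 5\right) 1 \right)}} = \frac{1}{31056 + \frac{1}{3} \cdot 34 \left(1 + \left(6 - 5\right) 1\right)} = \frac{1}{31056 + \frac{1}{3} \cdot 34 \left(1 + 1 \cdot 1\right)} = \frac{1}{31056 + \frac{1}{3} \cdot 34 \left(1 + 1\right)} = \frac{1}{31056 + \frac{1}{3} \cdot 34 \cdot 2} = \frac{1}{31056 + \frac{68}{3}} = \frac{1}{\frac{93236}{3}} = \frac{3}{93236}$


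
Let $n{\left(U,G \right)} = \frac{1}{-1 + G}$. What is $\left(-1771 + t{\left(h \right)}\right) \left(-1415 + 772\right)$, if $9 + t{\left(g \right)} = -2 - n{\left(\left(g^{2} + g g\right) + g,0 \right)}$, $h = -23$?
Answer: $1145183$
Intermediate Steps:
$t{\left(g \right)} = -10$ ($t{\left(g \right)} = -9 - \left(2 + \frac{1}{-1 + 0}\right) = -9 - 1 = -10$)
$\left(-1771 + t{\left(h \right)}\right) \left(-1415 + 772\right) = \left(-1771 - 10\right) \left(-1415 + 772\right) = \left(-1781\right) \left(-643\right) = 1145183$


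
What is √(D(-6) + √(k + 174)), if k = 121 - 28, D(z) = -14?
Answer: √(-14 + √267) ≈ 1.5297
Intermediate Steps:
k = 93
√(D(-6) + √(k + 174)) = √(-14 + √(93 + 174)) = √(-14 + √267)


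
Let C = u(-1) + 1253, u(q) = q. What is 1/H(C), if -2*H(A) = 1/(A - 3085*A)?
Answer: 7722336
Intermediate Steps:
C = 1252 (C = -1 + 1253 = 1252)
H(A) = 1/(6168*A) (H(A) = -1/(2*(A - 3085*A)) = -(-1/(3084*A))/2 = -(-1)/(6168*A) = 1/(6168*A))
1/H(C) = 1/((1/6168)/1252) = 1/((1/6168)*(1/1252)) = 1/(1/7722336) = 7722336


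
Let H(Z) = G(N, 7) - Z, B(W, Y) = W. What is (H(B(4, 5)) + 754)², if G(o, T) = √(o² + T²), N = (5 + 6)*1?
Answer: (750 + √170)² ≈ 5.8223e+5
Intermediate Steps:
N = 11 (N = 11*1 = 11)
G(o, T) = √(T² + o²)
H(Z) = √170 - Z (H(Z) = √(7² + 11²) - Z = √(49 + 121) - Z = √170 - Z)
(H(B(4, 5)) + 754)² = ((√170 - 1*4) + 754)² = ((√170 - 4) + 754)² = ((-4 + √170) + 754)² = (750 + √170)²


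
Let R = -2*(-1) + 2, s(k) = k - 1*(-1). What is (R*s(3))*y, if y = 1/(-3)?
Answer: -16/3 ≈ -5.3333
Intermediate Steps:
s(k) = 1 + k (s(k) = k + 1 = 1 + k)
y = -⅓ ≈ -0.33333
R = 4 (R = 2 + 2 = 4)
(R*s(3))*y = (4*(1 + 3))*(-⅓) = (4*4)*(-⅓) = 16*(-⅓) = -16/3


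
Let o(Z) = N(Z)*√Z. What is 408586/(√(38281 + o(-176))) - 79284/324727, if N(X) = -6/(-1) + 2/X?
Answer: -79284/324727 + 408586*√22/√(842182 + 527*I*√11) ≈ 2088.0 - 2.167*I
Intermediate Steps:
N(X) = 6 + 2/X (N(X) = -6*(-1) + 2/X = 6 + 2/X)
o(Z) = √Z*(6 + 2/Z) (o(Z) = (6 + 2/Z)*√Z = √Z*(6 + 2/Z))
408586/(√(38281 + o(-176))) - 79284/324727 = 408586/(√(38281 + 2*(1 + 3*(-176))/√(-176))) - 79284/324727 = 408586/(√(38281 + 2*(-I*√11/44)*(1 - 528))) - 79284*1/324727 = 408586/(√(38281 + 2*(-I*√11/44)*(-527))) - 79284/324727 = 408586/(√(38281 + 527*I*√11/22)) - 79284/324727 = 408586/√(38281 + 527*I*√11/22) - 79284/324727 = -79284/324727 + 408586/√(38281 + 527*I*√11/22)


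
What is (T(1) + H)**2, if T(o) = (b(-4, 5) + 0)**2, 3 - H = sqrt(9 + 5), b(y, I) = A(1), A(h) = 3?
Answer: (12 - sqrt(14))**2 ≈ 68.200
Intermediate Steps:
b(y, I) = 3
H = 3 - sqrt(14) (H = 3 - sqrt(9 + 5) = 3 - sqrt(14) ≈ -0.74166)
T(o) = 9 (T(o) = (3 + 0)**2 = 3**2 = 9)
(T(1) + H)**2 = (9 + (3 - sqrt(14)))**2 = (12 - sqrt(14))**2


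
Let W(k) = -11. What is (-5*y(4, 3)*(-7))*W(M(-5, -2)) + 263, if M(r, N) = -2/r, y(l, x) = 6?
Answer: -2047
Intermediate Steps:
(-5*y(4, 3)*(-7))*W(M(-5, -2)) + 263 = (-5*6*(-7))*(-11) + 263 = -30*(-7)*(-11) + 263 = 210*(-11) + 263 = -2310 + 263 = -2047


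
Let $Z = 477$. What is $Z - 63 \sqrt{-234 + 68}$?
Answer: $477 - 63 i \sqrt{166} \approx 477.0 - 811.7 i$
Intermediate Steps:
$Z - 63 \sqrt{-234 + 68} = 477 - 63 \sqrt{-234 + 68} = 477 - 63 \sqrt{-166} = 477 - 63 i \sqrt{166}$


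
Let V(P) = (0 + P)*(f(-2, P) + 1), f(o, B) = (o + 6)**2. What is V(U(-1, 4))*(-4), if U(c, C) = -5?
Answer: 340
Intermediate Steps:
f(o, B) = (6 + o)**2
V(P) = 17*P (V(P) = (0 + P)*((6 - 2)**2 + 1) = P*(4**2 + 1) = P*(16 + 1) = P*17 = 17*P)
V(U(-1, 4))*(-4) = (17*(-5))*(-4) = -85*(-4) = 340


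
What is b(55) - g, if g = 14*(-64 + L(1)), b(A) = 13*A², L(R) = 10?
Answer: 40081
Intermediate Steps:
g = -756 (g = 14*(-64 + 10) = 14*(-54) = -756)
b(55) - g = 13*55² - 1*(-756) = 13*3025 + 756 = 39325 + 756 = 40081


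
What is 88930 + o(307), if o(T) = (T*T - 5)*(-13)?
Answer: -1136242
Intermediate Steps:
o(T) = 65 - 13*T² (o(T) = (T² - 5)*(-13) = (-5 + T²)*(-13) = 65 - 13*T²)
88930 + o(307) = 88930 + (65 - 13*307²) = 88930 + (65 - 13*94249) = 88930 + (65 - 1225237) = 88930 - 1225172 = -1136242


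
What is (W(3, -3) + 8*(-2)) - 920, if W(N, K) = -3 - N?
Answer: -942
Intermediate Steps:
(W(3, -3) + 8*(-2)) - 920 = ((-3 - 1*3) + 8*(-2)) - 920 = ((-3 - 3) - 16) - 920 = (-6 - 16) - 920 = -22 - 920 = -942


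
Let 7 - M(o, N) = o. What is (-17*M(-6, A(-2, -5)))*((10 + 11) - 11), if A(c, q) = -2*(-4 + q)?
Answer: -2210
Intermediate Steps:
A(c, q) = 8 - 2*q
M(o, N) = 7 - o
(-17*M(-6, A(-2, -5)))*((10 + 11) - 11) = (-17*(7 - 1*(-6)))*((10 + 11) - 11) = (-17*(7 + 6))*(21 - 11) = -17*13*10 = -221*10 = -2210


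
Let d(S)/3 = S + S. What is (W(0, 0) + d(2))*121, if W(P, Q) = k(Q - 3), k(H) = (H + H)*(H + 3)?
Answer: 1452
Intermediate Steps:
k(H) = 2*H*(3 + H) (k(H) = (2*H)*(3 + H) = 2*H*(3 + H))
W(P, Q) = 2*Q*(-3 + Q) (W(P, Q) = 2*(Q - 3)*(3 + (Q - 3)) = 2*(-3 + Q)*(3 + (-3 + Q)) = 2*(-3 + Q)*Q = 2*Q*(-3 + Q))
d(S) = 6*S (d(S) = 3*(S + S) = 3*(2*S) = 6*S)
(W(0, 0) + d(2))*121 = (2*0*(-3 + 0) + 6*2)*121 = (2*0*(-3) + 12)*121 = (0 + 12)*121 = 12*121 = 1452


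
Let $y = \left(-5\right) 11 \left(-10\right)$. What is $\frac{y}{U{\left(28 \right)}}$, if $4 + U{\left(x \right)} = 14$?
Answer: $55$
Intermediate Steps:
$y = 550$ ($y = \left(-55\right) \left(-10\right) = 550$)
$U{\left(x \right)} = 10$ ($U{\left(x \right)} = -4 + 14 = 10$)
$\frac{y}{U{\left(28 \right)}} = \frac{550}{10} = 550 \cdot \frac{1}{10} = 55$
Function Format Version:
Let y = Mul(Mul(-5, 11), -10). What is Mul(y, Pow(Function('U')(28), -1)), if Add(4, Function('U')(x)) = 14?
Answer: 55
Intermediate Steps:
y = 550 (y = Mul(-55, -10) = 550)
Function('U')(x) = 10 (Function('U')(x) = Add(-4, 14) = 10)
Mul(y, Pow(Function('U')(28), -1)) = Mul(550, Pow(10, -1)) = Mul(550, Rational(1, 10)) = 55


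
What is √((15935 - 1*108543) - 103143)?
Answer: I*√195751 ≈ 442.44*I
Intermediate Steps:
√((15935 - 1*108543) - 103143) = √((15935 - 108543) - 103143) = √(-92608 - 103143) = √(-195751) = I*√195751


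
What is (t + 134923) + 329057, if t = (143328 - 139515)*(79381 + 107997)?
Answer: 714936294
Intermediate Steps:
t = 714472314 (t = 3813*187378 = 714472314)
(t + 134923) + 329057 = (714472314 + 134923) + 329057 = 714607237 + 329057 = 714936294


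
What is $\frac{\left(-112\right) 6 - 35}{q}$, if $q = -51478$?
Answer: $\frac{101}{7354} \approx 0.013734$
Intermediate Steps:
$\frac{\left(-112\right) 6 - 35}{q} = \frac{\left(-112\right) 6 - 35}{-51478} = \left(-672 + \left(-75 + 40\right)\right) \left(- \frac{1}{51478}\right) = \left(-672 - 35\right) \left(- \frac{1}{51478}\right) = \left(-707\right) \left(- \frac{1}{51478}\right) = \frac{101}{7354}$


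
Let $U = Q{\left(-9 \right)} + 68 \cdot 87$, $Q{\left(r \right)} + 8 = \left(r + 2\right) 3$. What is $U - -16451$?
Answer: $22338$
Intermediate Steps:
$Q{\left(r \right)} = -2 + 3 r$ ($Q{\left(r \right)} = -8 + \left(r + 2\right) 3 = -8 + \left(2 + r\right) 3 = -8 + \left(6 + 3 r\right) = -2 + 3 r$)
$U = 5887$ ($U = \left(-2 + 3 \left(-9\right)\right) + 68 \cdot 87 = \left(-2 - 27\right) + 5916 = -29 + 5916 = 5887$)
$U - -16451 = 5887 - -16451 = 5887 + 16451 = 22338$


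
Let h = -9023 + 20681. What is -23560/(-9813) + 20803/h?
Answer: 159600773/38133318 ≈ 4.1853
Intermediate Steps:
h = 11658
-23560/(-9813) + 20803/h = -23560/(-9813) + 20803/11658 = -23560*(-1/9813) + 20803*(1/11658) = 23560/9813 + 20803/11658 = 159600773/38133318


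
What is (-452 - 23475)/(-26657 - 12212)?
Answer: 23927/38869 ≈ 0.61558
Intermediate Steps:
(-452 - 23475)/(-26657 - 12212) = -23927/(-38869) = -23927*(-1/38869) = 23927/38869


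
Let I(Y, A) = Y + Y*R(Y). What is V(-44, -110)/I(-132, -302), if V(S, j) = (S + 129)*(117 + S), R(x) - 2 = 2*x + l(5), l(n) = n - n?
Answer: 6205/34452 ≈ 0.18011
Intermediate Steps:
l(n) = 0
R(x) = 2 + 2*x (R(x) = 2 + (2*x + 0) = 2 + 2*x)
V(S, j) = (117 + S)*(129 + S) (V(S, j) = (129 + S)*(117 + S) = (117 + S)*(129 + S))
I(Y, A) = Y + Y*(2 + 2*Y)
V(-44, -110)/I(-132, -302) = (15093 + (-44)² + 246*(-44))/((-132*(3 + 2*(-132)))) = (15093 + 1936 - 10824)/((-132*(3 - 264))) = 6205/((-132*(-261))) = 6205/34452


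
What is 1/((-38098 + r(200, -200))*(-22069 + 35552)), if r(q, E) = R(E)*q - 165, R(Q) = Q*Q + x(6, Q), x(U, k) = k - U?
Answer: 1/106792600371 ≈ 9.3639e-12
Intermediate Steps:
R(Q) = -6 + Q + Q**2 (R(Q) = Q*Q + (Q - 1*6) = Q**2 + (Q - 6) = Q**2 + (-6 + Q) = -6 + Q + Q**2)
r(q, E) = -165 + q*(-6 + E + E**2) (r(q, E) = (-6 + E + E**2)*q - 165 = q*(-6 + E + E**2) - 165 = -165 + q*(-6 + E + E**2))
1/((-38098 + r(200, -200))*(-22069 + 35552)) = 1/((-38098 + (-165 + 200*(-6 - 200 + (-200)**2)))*(-22069 + 35552)) = 1/((-38098 + (-165 + 200*(-6 - 200 + 40000)))*13483) = 1/((-38098 + (-165 + 200*39794))*13483) = 1/((-38098 + (-165 + 7958800))*13483) = 1/((-38098 + 7958635)*13483) = 1/(7920537*13483) = 1/106792600371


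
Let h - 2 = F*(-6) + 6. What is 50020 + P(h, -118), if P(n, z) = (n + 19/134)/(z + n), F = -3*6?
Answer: 13389797/268 ≈ 49962.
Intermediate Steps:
F = -18 (F = -1*18 = -18)
h = 116 (h = 2 + (-18*(-6) + 6) = 2 + (108 + 6) = 2 + 114 = 116)
P(n, z) = (19/134 + n)/(n + z) (P(n, z) = (n + 19*(1/134))/(n + z) = (n + 19/134)/(n + z) = (19/134 + n)/(n + z))
50020 + P(h, -118) = 50020 + (19/134 + 116)/(116 - 118) = 50020 + (15563/134)/(-2) = 50020 - ½*15563/134 = 50020 - 15563/268 = 13389797/268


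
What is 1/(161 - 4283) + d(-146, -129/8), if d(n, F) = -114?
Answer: -469909/4122 ≈ -114.00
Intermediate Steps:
1/(161 - 4283) + d(-146, -129/8) = 1/(161 - 4283) - 114 = 1/(-4122) - 114 = -1/4122 - 114 = -469909/4122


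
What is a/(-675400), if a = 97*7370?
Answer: -6499/6140 ≈ -1.0585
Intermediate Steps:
a = 714890
a/(-675400) = 714890/(-675400) = 714890*(-1/675400) = -6499/6140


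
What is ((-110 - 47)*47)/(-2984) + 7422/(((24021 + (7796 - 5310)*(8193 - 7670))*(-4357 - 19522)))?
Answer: 233328000961811/94355714996264 ≈ 2.4729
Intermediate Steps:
((-110 - 47)*47)/(-2984) + 7422/(((24021 + (7796 - 5310)*(8193 - 7670))*(-4357 - 19522))) = -157*47*(-1/2984) + 7422/(((24021 + 2486*523)*(-23879))) = -7379*(-1/2984) + 7422/(((24021 + 1300178)*(-23879))) = 7379/2984 + 7422/((1324199*(-23879))) = 7379/2984 + 7422/(-31620547921) = 7379/2984 + 7422*(-1/31620547921) = 7379/2984 - 7422/31620547921 = 233328000961811/94355714996264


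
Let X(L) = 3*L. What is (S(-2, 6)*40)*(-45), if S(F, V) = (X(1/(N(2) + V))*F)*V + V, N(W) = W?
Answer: -2700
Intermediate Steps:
S(F, V) = V + 3*F*V/(2 + V) (S(F, V) = ((3/(2 + V))*F)*V + V = (3*F/(2 + V))*V + V = 3*F*V/(2 + V) + V = V + 3*F*V/(2 + V))
(S(-2, 6)*40)*(-45) = ((6*(2 + 6 + 3*(-2))/(2 + 6))*40)*(-45) = ((6*(2 + 6 - 6)/8)*40)*(-45) = ((6*(⅛)*2)*40)*(-45) = ((3/2)*40)*(-45) = 60*(-45) = -2700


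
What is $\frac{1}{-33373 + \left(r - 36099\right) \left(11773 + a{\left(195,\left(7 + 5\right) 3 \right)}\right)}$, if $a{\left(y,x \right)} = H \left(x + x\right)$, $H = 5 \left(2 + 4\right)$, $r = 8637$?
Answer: $- \frac{1}{382661419} \approx -2.6133 \cdot 10^{-9}$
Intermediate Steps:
$H = 30$ ($H = 5 \cdot 6 = 30$)
$a{\left(y,x \right)} = 60 x$ ($a{\left(y,x \right)} = 30 \left(x + x\right) = 30 \cdot 2 x = 60 x$)
$\frac{1}{-33373 + \left(r - 36099\right) \left(11773 + a{\left(195,\left(7 + 5\right) 3 \right)}\right)} = \frac{1}{-33373 + \left(8637 - 36099\right) \left(11773 + 60 \left(7 + 5\right) 3\right)} = \frac{1}{-33373 - 27462 \left(11773 + 60 \cdot 12 \cdot 3\right)} = \frac{1}{-33373 - 27462 \left(11773 + 60 \cdot 36\right)} = \frac{1}{-33373 - 27462 \left(11773 + 2160\right)} = \frac{1}{-33373 - 382628046} = \frac{1}{-382661419} = - \frac{1}{382661419}$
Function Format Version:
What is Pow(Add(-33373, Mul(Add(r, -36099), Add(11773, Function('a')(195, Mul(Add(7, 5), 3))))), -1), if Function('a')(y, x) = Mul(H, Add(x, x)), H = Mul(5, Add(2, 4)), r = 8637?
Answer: Rational(-1, 382661419) ≈ -2.6133e-9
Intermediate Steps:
H = 30 (H = Mul(5, 6) = 30)
Function('a')(y, x) = Mul(60, x) (Function('a')(y, x) = Mul(30, Add(x, x)) = Mul(30, Mul(2, x)) = Mul(60, x))
Pow(Add(-33373, Mul(Add(r, -36099), Add(11773, Function('a')(195, Mul(Add(7, 5), 3))))), -1) = Pow(Add(-33373, Mul(Add(8637, -36099), Add(11773, Mul(60, Mul(Add(7, 5), 3))))), -1) = Pow(Add(-33373, Mul(-27462, Add(11773, Mul(60, Mul(12, 3))))), -1) = Pow(Add(-33373, Mul(-27462, Add(11773, Mul(60, 36)))), -1) = Pow(Add(-33373, Mul(-27462, Add(11773, 2160))), -1) = Pow(Add(-33373, Mul(-27462, 13933)), -1) = Pow(Add(-33373, -382628046), -1) = Pow(-382661419, -1) = Rational(-1, 382661419)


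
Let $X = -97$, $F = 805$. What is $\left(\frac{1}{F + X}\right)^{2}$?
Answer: $\frac{1}{501264} \approx 1.995 \cdot 10^{-6}$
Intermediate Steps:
$\left(\frac{1}{F + X}\right)^{2} = \left(\frac{1}{805 - 97}\right)^{2} = \left(\frac{1}{708}\right)^{2} = \frac{1}{501264}$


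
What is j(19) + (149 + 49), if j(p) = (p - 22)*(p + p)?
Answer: 84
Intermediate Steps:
j(p) = 2*p*(-22 + p) (j(p) = (-22 + p)*(2*p) = 2*p*(-22 + p))
j(19) + (149 + 49) = 2*19*(-22 + 19) + (149 + 49) = 2*19*(-3) + 198 = -114 + 198 = 84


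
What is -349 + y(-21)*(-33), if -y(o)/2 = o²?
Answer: 28757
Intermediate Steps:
y(o) = -2*o²
-349 + y(-21)*(-33) = -349 - 2*(-21)²*(-33) = -349 - 2*441*(-33) = -349 - 882*(-33) = -349 + 29106 = 28757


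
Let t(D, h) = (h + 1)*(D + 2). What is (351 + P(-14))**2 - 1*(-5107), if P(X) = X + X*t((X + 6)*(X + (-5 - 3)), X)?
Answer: 1071454396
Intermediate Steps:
t(D, h) = (1 + h)*(2 + D)
P(X) = X + X*(2 + 2*X + (-8 + X)*(6 + X) + X*(-8 + X)*(6 + X)) (P(X) = X + X*(2 + (X + 6)*(X + (-5 - 3)) + 2*X + ((X + 6)*(X + (-5 - 3)))*X) = X + X*(2 + (6 + X)*(X - 8) + 2*X + ((6 + X)*(X - 8))*X) = X + X*(2 + (6 + X)*(-8 + X) + 2*X + ((6 + X)*(-8 + X))*X) = X + X*(2 + (-8 + X)*(6 + X) + 2*X + ((-8 + X)*(6 + X))*X) = X + X*(2 + (-8 + X)*(6 + X) + 2*X + X*(-8 + X)*(6 + X)) = X + X*(2 + 2*X + (-8 + X)*(6 + X) + X*(-8 + X)*(6 + X)))
(351 + P(-14))**2 - 1*(-5107) = (351 - 14*(-45 + (-14)**3 - 1*(-14)**2 - 48*(-14)))**2 - 1*(-5107) = (351 - 14*(-45 - 2744 - 1*196 + 672))**2 + 5107 = (351 - 14*(-45 - 2744 - 196 + 672))**2 + 5107 = (351 - 14*(-2313))**2 + 5107 = (351 + 32382)**2 + 5107 = 32733**2 + 5107 = 1071449289 + 5107 = 1071454396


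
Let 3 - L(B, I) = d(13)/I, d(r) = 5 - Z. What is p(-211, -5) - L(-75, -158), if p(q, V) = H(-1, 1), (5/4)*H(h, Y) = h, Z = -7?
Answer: -1531/395 ≈ -3.8759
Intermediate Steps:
d(r) = 12 (d(r) = 5 - 1*(-7) = 5 + 7 = 12)
H(h, Y) = 4*h/5
p(q, V) = -⅘ (p(q, V) = (⅘)*(-1) = -⅘)
L(B, I) = 3 - 12/I
p(-211, -5) - L(-75, -158) = -⅘ - (3 - 12/(-158)) = -⅘ - (3 - 12*(-1/158)) = -⅘ - (3 + 6/79) = -⅘ - 1*243/79 = -⅘ - 243/79 = -1531/395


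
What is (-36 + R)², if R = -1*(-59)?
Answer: 529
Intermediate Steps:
R = 59
(-36 + R)² = (-36 + 59)² = 23² = 529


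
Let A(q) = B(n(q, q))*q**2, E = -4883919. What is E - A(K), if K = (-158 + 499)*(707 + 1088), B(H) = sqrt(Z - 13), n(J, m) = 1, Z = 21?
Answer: -4883919 - 749320578050*sqrt(2) ≈ -1.0597e+12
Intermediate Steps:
B(H) = 2*sqrt(2) (B(H) = sqrt(21 - 13) = sqrt(8) = 2*sqrt(2))
K = 612095 (K = 341*1795 = 612095)
A(q) = 2*sqrt(2)*q**2 (A(q) = (2*sqrt(2))*q**2 = 2*sqrt(2)*q**2)
E - A(K) = -4883919 - 2*sqrt(2)*612095**2 = -4883919 - 2*sqrt(2)*374660289025 = -4883919 - 749320578050*sqrt(2)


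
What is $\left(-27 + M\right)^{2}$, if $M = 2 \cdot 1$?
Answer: $625$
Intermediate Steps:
$M = 2$
$\left(-27 + M\right)^{2} = \left(-27 + 2\right)^{2} = \left(-25\right)^{2} = 625$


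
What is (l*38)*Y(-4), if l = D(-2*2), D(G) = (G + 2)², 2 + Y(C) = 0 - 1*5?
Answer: -1064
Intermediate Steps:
Y(C) = -7 (Y(C) = -2 + (0 - 1*5) = -2 + (0 - 5) = -2 - 5 = -7)
D(G) = (2 + G)²
l = 4 (l = (2 - 2*2)² = (2 - 4)² = (-2)² = 4)
(l*38)*Y(-4) = (4*38)*(-7) = 152*(-7) = -1064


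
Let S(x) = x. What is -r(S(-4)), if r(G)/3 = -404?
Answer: 1212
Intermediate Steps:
r(G) = -1212 (r(G) = 3*(-404) = -1212)
-r(S(-4)) = -1*(-1212) = 1212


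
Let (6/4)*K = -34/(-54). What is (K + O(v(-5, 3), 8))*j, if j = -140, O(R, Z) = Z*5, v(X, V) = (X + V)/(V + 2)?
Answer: -458360/81 ≈ -5658.8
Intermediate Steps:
v(X, V) = (V + X)/(2 + V)
O(R, Z) = 5*Z
K = 34/81 (K = 2*(-34/(-54))/3 = 2*(-34*(-1/54))/3 = (2/3)*(17/27) = 34/81 ≈ 0.41975)
(K + O(v(-5, 3), 8))*j = (34/81 + 5*8)*(-140) = (34/81 + 40)*(-140) = (3274/81)*(-140) = -458360/81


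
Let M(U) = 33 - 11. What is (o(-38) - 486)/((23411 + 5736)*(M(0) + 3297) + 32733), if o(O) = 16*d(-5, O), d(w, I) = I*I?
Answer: 11309/48385813 ≈ 0.00023373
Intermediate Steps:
d(w, I) = I²
M(U) = 22
o(O) = 16*O²
(o(-38) - 486)/((23411 + 5736)*(M(0) + 3297) + 32733) = (16*(-38)² - 486)/((23411 + 5736)*(22 + 3297) + 32733) = (16*1444 - 486)/(29147*3319 + 32733) = (23104 - 486)/(96738893 + 32733) = 22618/96771626 = 22618*(1/96771626) = 11309/48385813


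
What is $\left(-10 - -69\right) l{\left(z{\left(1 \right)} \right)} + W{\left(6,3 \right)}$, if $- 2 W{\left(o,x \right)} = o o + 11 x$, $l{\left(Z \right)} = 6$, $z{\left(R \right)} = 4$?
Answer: $\frac{639}{2} \approx 319.5$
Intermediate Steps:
$W{\left(o,x \right)} = - \frac{11 x}{2} - \frac{o^{2}}{2}$ ($W{\left(o,x \right)} = - \frac{o o + 11 x}{2} = - \frac{o^{2} + 11 x}{2} = - \frac{11 x}{2} - \frac{o^{2}}{2}$)
$\left(-10 - -69\right) l{\left(z{\left(1 \right)} \right)} + W{\left(6,3 \right)} = \left(-10 - -69\right) 6 - \left(\frac{33}{2} + \frac{6^{2}}{2}\right) = \left(-10 + 69\right) 6 - \frac{69}{2} = 59 \cdot 6 - \frac{69}{2} = 354 - \frac{69}{2} = \frac{639}{2}$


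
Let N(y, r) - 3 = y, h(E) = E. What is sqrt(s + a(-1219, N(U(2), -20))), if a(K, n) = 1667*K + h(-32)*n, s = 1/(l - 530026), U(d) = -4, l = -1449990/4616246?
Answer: 2*I*sqrt(760300428598635778363741684237)/1223365926193 ≈ 1425.5*I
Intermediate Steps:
l = -724995/2308123 (l = -1449990*1/4616246 = -724995/2308123 ≈ -0.31411)
N(y, r) = 3 + y
s = -2308123/1223365926193 (s = 1/(-724995/2308123 - 530026) = 1/(-1223365926193/2308123) = -2308123/1223365926193 ≈ -1.8867e-6)
a(K, n) = -32*n + 1667*K (a(K, n) = 1667*K - 32*n = -32*n + 1667*K)
sqrt(s + a(-1219, N(U(2), -20))) = sqrt(-2308123/1223365926193 + (-32*(3 - 4) + 1667*(-1219))) = sqrt(-2308123/1223365926193 + (-32*(-1) - 2032073)) = sqrt(-2308123/1223365926193 + (32 - 2032073)) = sqrt(-2308123/1223365926193 - 2032041) = sqrt(-2485929720029458036/1223365926193) = 2*I*sqrt(760300428598635778363741684237)/1223365926193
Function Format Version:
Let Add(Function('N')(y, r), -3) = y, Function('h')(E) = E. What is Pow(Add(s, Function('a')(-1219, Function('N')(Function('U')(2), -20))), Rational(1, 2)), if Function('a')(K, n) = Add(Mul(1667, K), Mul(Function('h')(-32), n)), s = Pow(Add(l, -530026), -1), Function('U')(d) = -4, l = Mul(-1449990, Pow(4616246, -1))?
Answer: Mul(Rational(2, 1223365926193), I, Pow(760300428598635778363741684237, Rational(1, 2))) ≈ Mul(1425.5, I)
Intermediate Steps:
l = Rational(-724995, 2308123) (l = Mul(-1449990, Rational(1, 4616246)) = Rational(-724995, 2308123) ≈ -0.31411)
Function('N')(y, r) = Add(3, y)
s = Rational(-2308123, 1223365926193) (s = Pow(Add(Rational(-724995, 2308123), -530026), -1) = Pow(Rational(-1223365926193, 2308123), -1) = Rational(-2308123, 1223365926193) ≈ -1.8867e-6)
Function('a')(K, n) = Add(Mul(-32, n), Mul(1667, K)) (Function('a')(K, n) = Add(Mul(1667, K), Mul(-32, n)) = Add(Mul(-32, n), Mul(1667, K)))
Pow(Add(s, Function('a')(-1219, Function('N')(Function('U')(2), -20))), Rational(1, 2)) = Pow(Add(Rational(-2308123, 1223365926193), Add(Mul(-32, Add(3, -4)), Mul(1667, -1219))), Rational(1, 2)) = Pow(Add(Rational(-2308123, 1223365926193), Add(Mul(-32, -1), -2032073)), Rational(1, 2)) = Pow(Add(Rational(-2308123, 1223365926193), Add(32, -2032073)), Rational(1, 2)) = Pow(Add(Rational(-2308123, 1223365926193), -2032041), Rational(1, 2)) = Pow(Rational(-2485929720029458036, 1223365926193), Rational(1, 2)) = Mul(Rational(2, 1223365926193), I, Pow(760300428598635778363741684237, Rational(1, 2)))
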